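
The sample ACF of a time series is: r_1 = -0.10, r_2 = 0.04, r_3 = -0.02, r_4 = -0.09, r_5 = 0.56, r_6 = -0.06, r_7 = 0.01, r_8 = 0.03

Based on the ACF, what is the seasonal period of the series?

5

The largest autocorrelation is r_5 = 0.56; the remaining lags stay at or below 0.04.
The dominant spike at lag 5 indicates a seasonal period of 5.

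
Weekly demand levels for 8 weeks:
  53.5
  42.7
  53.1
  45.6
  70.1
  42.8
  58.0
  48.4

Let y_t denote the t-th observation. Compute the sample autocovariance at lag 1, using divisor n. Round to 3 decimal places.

-48.795

Mean ȳ = (53.5 + 42.7 + 53.1 + 45.6 + 70.1 + 42.8 + 58.0 + 48.4)/8 = 51.7750
Σ_{t=1}^{7}(y_t−ȳ)(y_{t+1}−ȳ) = -390.3631
γ_1 = -390.3631 / 8 = -48.795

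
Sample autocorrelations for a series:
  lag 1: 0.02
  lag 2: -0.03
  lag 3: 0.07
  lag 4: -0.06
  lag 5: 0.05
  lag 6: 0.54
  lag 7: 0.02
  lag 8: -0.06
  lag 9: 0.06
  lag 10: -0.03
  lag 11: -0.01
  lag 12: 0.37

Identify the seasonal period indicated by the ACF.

6

The largest autocorrelation is r_6 = 0.54, with a weaker echo at lag 12 (0.37); the remaining lags stay at or below 0.07.
The dominant spike at lag 6 indicates a seasonal period of 6.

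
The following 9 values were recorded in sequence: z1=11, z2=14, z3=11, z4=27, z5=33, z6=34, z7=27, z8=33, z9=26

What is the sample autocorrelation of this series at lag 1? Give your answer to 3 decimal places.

0.572

Mean z̄ = (11 + 14 + 11 + 27 + 33 + 34 + 27 + 33 + 26)/9 = 24.0000
Numerator Σ_{t=1}^{8}(z_t−z̄)(z_{t+1}−z̄) = 413.0000
Denominator Σ(z_t−z̄)² = 722.0000
r_1 = 413.0000 / 722.0000 = 0.572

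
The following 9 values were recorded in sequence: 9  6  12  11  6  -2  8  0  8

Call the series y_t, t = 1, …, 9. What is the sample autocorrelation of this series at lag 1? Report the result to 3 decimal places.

Mean ȳ = (9 + 6 + 12 + 11 + 6 − 2 + 8 + 0 + 8)/9 = 6.4444
Numerator Σ_{t=1}^{8}(y_t−ȳ)(y_{t+1}−ȳ) = -9.7531
Denominator Σ(y_t−ȳ)² = 176.2222
r_1 = -9.7531 / 176.2222 = -0.055

-0.055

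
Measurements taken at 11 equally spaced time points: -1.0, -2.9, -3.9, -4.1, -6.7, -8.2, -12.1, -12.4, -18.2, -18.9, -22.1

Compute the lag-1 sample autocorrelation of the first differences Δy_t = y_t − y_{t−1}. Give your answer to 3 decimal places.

-0.577

First differences Δy: -1.9, -1.0, -0.2, -2.6, -1.5, -3.9, -0.3, -5.8, -0.7, -3.2
Mean of differences = -2.1100
Numerator Σ(Δy_t−Δȳ)(Δy_{t+1}−Δȳ) = -16.6321
Denominator Σ(Δy_t−Δȳ)² = 28.8090
r_1(Δy) = -16.6321 / 28.8090 = -0.577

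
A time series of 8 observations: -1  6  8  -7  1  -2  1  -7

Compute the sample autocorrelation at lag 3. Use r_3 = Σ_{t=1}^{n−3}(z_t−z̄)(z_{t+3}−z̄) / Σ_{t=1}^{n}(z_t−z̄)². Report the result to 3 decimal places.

-0.087

Mean z̄ = (-1 + 6 + 8 − 7 + 1 − 2 + 1 − 7)/8 = -0.1250
Deviations from mean: -0.8750, 6.1250, 8.1250, -6.8750, 1.1250, -1.8750, 1.1250, -6.8750
Σ(z_t−z̄)(z_{t+3}−z̄) = (6.0156) + (6.8906) + (-15.2344) + (-7.7344) + (-7.7344) = -17.7969
Denominator Σ(z_t−z̄)² = 204.8750
r_3 = -17.7969 / 204.8750 = -0.087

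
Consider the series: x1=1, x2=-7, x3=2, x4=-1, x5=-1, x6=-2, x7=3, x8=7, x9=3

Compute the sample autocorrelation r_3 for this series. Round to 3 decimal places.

Mean x̄ = (1 − 7 + 2 − 1 − 1 − 2 + 3 + 7 + 3)/9 = 0.5556
Σ(x_t−x̄)(x_{t+3}−x̄) = (-0.6914) + (11.7531) + (-3.6914) + (-3.8025) + (-10.0247) + (-6.2469) = -12.7037
Denominator Σ(x_t−x̄)² = 124.2222
r_3 = -12.7037 / 124.2222 = -0.102

-0.102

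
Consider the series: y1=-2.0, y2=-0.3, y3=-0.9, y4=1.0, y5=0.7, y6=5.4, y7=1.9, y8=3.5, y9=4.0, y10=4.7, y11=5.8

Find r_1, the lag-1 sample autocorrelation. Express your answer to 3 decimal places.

Mean ȳ = (-2.0 − 0.3 − 0.9 + 1.0 + 0.7 + 5.4 + 1.9 + 3.5 + 4.0 + 4.7 + 5.8)/11 = 2.1636
Numerator Σ_{t=1}^{10}(y_t−ȳ)(y_{t+1}−ȳ) = 33.4660
Denominator Σ(y_t−ȳ)² = 71.6455
r_1 = 33.4660 / 71.6455 = 0.467

0.467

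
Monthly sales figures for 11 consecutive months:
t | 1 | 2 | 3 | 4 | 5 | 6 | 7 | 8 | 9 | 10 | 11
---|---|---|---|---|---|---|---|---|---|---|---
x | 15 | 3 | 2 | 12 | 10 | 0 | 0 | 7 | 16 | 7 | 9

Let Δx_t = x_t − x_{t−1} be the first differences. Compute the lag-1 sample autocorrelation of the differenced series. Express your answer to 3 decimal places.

First differences Δx: -12, -1, 10, -2, -10, 0, 7, 9, -9, 2
Mean of differences = -0.6000
Numerator Σ(Δx_t−Δx̄)(Δx_{t+1}−Δx̄) = -31.9600
Denominator Σ(Δx_t−Δx̄)² = 560.4000
r_1(Δx) = -31.9600 / 560.4000 = -0.057

-0.057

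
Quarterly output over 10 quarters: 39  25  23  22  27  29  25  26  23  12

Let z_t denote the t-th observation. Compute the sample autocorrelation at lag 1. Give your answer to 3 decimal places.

0.079

Mean z̄ = (39 + 25 + 23 + 22 + 27 + 29 + 25 + 26 + 23 + 12)/10 = 25.1000
Numerator Σ_{t=1}^{9}(z_t−z̄)(z_{t+1}−z̄) = 31.9900
Denominator Σ(z_t−z̄)² = 402.9000
r_1 = 31.9900 / 402.9000 = 0.079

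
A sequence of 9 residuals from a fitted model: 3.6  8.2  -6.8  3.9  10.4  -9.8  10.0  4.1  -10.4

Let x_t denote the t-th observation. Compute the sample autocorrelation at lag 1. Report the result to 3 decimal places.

-0.445

Mean x̄ = (3.6 + 8.2 − 6.8 + 3.9 + 10.4 − 9.8 + 10.0 + 4.1 − 10.4)/9 = 1.4667
Numerator Σ_{t=1}^{8}(x_t−x̄)(x_{t+1}−x̄) = -245.2444
Denominator Σ(x_t−x̄)² = 551.4600
r_1 = -245.2444 / 551.4600 = -0.445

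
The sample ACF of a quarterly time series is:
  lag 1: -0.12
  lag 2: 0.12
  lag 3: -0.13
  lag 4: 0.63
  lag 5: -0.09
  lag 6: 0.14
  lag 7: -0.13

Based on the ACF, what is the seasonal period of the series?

The largest autocorrelation is r_4 = 0.63; the remaining lags stay at or below 0.14.
The dominant spike at lag 4 indicates a seasonal period of 4.

4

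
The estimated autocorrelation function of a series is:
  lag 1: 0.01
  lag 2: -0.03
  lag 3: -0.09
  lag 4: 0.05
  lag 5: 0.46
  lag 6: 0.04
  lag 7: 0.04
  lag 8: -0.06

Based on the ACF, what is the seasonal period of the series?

5

The largest autocorrelation is r_5 = 0.46; the remaining lags stay at or below 0.05.
The dominant spike at lag 5 indicates a seasonal period of 5.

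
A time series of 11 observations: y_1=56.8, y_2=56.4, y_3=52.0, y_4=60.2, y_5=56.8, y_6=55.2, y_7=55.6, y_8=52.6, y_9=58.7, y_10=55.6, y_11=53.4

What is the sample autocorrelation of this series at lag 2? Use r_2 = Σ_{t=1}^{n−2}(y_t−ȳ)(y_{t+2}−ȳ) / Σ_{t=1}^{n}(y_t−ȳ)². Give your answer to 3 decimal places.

Mean ȳ = (56.8 + 56.4 + 52.0 + 60.2 + 56.8 + 55.2 + 55.6 + 52.6 + 58.7 + 55.6 + 53.4)/11 = 55.7545
Numerator Σ_{t=1}^{9}(y_t−ȳ)(y_{t+2}−ȳ) = -12.7614
Denominator Σ(y_t−ȳ)² = 60.9873
r_2 = -12.7614 / 60.9873 = -0.209

-0.209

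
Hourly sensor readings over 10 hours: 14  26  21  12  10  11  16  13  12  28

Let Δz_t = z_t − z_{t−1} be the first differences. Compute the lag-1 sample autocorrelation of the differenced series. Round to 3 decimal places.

First differences Δz: 12, -5, -9, -2, 1, 5, -3, -1, 16
Mean of differences = 1.5556
Numerator Σ(Δz_t−Δz̄)(Δz_{t+1}−Δz̄) = -2.6420
Denominator Σ(Δz_t−Δz̄)² = 524.2222
r_1(Δz) = -2.6420 / 524.2222 = -0.005

-0.005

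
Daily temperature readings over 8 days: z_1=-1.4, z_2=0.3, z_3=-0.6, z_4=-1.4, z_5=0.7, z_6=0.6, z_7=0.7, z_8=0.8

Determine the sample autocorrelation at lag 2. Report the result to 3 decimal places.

Mean z̄ = (-1.4 + 0.3 − 0.6 − 1.4 + 0.7 + 0.6 + 0.7 + 0.8)/8 = -0.0375
Deviations from mean: -1.3625, 0.3375, -0.5625, -1.3625, 0.7375, 0.6375, 0.7375, 0.8375
Σ(z_t−z̄)(z_{t+2}−z̄) = (0.7664) + (-0.4598) + (-0.4148) + (-0.8686) + (0.5439) + (0.5339) = 0.1009
Denominator Σ(z_t−z̄)² = 6.3388
r_2 = 0.1009 / 6.3388 = 0.016

0.016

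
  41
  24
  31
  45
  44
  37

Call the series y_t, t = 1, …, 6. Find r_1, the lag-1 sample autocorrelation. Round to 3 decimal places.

Mean ȳ = (41 + 24 + 31 + 45 + 44 + 37)/6 = 37.0000
Deviations from mean: 4.0000, -13.0000, -6.0000, 8.0000, 7.0000, 0.0000
Σ(y_t−ȳ)(y_{t+1}−ȳ) = (-52.0000) + (78.0000) + (-48.0000) + (56.0000) + (0.0000) = 34.0000
Denominator Σ(y_t−ȳ)² = 334.0000
r_1 = 34.0000 / 334.0000 = 0.102

0.102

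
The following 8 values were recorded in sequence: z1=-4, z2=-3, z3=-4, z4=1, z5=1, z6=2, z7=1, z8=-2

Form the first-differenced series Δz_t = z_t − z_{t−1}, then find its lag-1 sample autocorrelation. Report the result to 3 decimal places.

First differences Δz: 1, -1, 5, 0, 1, -1, -3
Mean of differences = 0.2857
Numerator Σ(Δz_t−Δz̄)(Δz_{t+1}−Δz̄) = -5.2245
Denominator Σ(Δz_t−Δz̄)² = 37.4286
r_1(Δz) = -5.2245 / 37.4286 = -0.140

-0.140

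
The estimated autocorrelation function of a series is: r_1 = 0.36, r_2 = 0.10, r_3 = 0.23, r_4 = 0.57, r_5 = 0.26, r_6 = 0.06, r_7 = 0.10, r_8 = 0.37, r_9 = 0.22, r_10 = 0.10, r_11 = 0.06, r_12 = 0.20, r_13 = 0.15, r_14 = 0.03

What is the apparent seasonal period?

The largest autocorrelation is r_4 = 0.57, with a weaker echo at lag 8 (0.37); the remaining lags stay at or below 0.36. The elevated value at lag 1 (0.36), dropping to 0.10 at lag 2, reflects decaying short-term dependence rather than seasonality.
The dominant spike at lag 4 indicates a seasonal period of 4.

4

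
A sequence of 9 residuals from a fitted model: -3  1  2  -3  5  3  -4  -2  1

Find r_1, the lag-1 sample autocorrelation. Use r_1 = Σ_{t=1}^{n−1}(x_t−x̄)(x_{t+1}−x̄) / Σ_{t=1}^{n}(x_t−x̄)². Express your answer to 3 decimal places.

Mean x̄ = (-3 + 1 + 2 − 3 + 5 + 3 − 4 − 2 + 1)/9 = 0.0000
Numerator Σ_{t=1}^{8}(x_t−x̄)(x_{t+1}−x̄) = -13.0000
Denominator Σ(x_t−x̄)² = 78.0000
r_1 = -13.0000 / 78.0000 = -0.167

-0.167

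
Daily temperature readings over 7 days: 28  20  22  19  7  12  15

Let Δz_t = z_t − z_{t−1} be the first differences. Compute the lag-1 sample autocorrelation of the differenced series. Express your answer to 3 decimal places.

-0.234

First differences Δz: -8, 2, -3, -12, 5, 3
Mean of differences = -2.1667
Numerator Σ(Δz_t−Δz̄)(Δz_{t+1}−Δz̄) = -53.0278
Denominator Σ(Δz_t−Δz̄)² = 226.8333
r_1(Δz) = -53.0278 / 226.8333 = -0.234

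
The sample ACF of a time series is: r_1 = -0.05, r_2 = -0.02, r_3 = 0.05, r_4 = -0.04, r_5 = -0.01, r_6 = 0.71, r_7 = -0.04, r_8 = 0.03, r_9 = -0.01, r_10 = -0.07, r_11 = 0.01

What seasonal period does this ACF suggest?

6

The largest autocorrelation is r_6 = 0.71; the remaining lags stay at or below 0.05.
The dominant spike at lag 6 indicates a seasonal period of 6.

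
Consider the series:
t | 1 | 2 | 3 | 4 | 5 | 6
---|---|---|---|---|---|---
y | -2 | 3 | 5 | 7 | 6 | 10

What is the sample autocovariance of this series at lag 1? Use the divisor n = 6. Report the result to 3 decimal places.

3.523

Mean ȳ = (-2 + 3 + 5 + 7 + 6 + 10)/6 = 4.8333
Deviations: -6.8333, -1.8333, 0.1667, 2.1667, 1.1667, 5.1667
Σ_{t=1}^{5}(y_t−ȳ)(y_{t+1}−ȳ) = 21.1389
γ_1 = 21.1389 / 6 = 3.523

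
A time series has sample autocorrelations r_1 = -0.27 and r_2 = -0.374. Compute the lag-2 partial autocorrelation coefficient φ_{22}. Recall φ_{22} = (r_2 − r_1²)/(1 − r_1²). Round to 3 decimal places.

φ_{22} = (r_2 − r_1²) / (1 − r_1²)
r_1² = (-0.27)² = 0.0729
Numerator = -0.374 − 0.0729 = -0.4469; denominator = 1 − 0.0729 = 0.9271
φ_{22} = -0.4469 / 0.9271 = -0.482

-0.482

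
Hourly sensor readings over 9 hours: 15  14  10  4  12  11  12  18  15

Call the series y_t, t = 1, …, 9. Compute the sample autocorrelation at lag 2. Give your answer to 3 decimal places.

-0.131

Mean ȳ = (15 + 14 + 10 + 4 + 12 + 11 + 12 + 18 + 15)/9 = 12.3333
Numerator Σ_{t=1}^{7}(y_t−ȳ)(y_{t+2}−ȳ) = -16.5556
Denominator Σ(y_t−ȳ)² = 126.0000
r_2 = -16.5556 / 126.0000 = -0.131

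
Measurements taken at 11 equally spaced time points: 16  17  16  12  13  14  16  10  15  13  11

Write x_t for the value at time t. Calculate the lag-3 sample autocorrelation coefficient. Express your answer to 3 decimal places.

Mean x̄ = (16 + 17 + 16 + 12 + 13 + 14 + 16 + 10 + 15 + 13 + 11)/11 = 13.9091
Numerator Σ_{t=1}^{8}(x_t−x̄)(x_{t+3}−x̄) = 2.5207
Denominator Σ(x_t−x̄)² = 52.9091
r_3 = 2.5207 / 52.9091 = 0.048

0.048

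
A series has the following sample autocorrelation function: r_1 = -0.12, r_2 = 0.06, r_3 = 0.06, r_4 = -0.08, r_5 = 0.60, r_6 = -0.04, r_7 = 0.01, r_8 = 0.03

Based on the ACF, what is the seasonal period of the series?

5

The largest autocorrelation is r_5 = 0.60; the remaining lags stay at or below 0.06.
The dominant spike at lag 5 indicates a seasonal period of 5.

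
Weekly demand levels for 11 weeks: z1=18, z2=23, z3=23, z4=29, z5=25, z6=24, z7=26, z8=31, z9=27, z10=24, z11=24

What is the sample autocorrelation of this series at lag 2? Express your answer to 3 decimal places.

-0.078

Mean z̄ = (18 + 23 + 23 + 29 + 25 + 24 + 26 + 31 + 27 + 24 + 24)/11 = 24.9091
Numerator Σ_{t=1}^{9}(z_t−z̄)(z_{t+2}−z̄) = -9.1074
Denominator Σ(z_t−z̄)² = 116.9091
r_2 = -9.1074 / 116.9091 = -0.078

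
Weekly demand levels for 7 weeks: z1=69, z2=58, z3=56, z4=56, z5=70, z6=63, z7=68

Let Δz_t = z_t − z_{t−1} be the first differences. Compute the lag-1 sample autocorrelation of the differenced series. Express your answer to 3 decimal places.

First differences Δz: -11, -2, 0, 14, -7, 5
Mean of differences = -0.1667
Numerator Σ(Δz_t−Δz̄)(Δz_{t+1}−Δz̄) = -110.1944
Denominator Σ(Δz_t−Δz̄)² = 394.8333
r_1(Δz) = -110.1944 / 394.8333 = -0.279

-0.279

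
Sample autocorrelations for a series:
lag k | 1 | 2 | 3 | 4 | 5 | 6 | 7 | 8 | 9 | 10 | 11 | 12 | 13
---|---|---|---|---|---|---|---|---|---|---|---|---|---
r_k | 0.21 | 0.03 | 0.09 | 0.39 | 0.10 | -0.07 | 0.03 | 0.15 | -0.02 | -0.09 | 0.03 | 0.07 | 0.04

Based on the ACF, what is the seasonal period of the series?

The largest autocorrelation is r_4 = 0.39; the remaining lags stay at or below 0.21. The elevated value at lag 1 (0.21), dropping to 0.03 at lag 2, reflects decaying short-term dependence rather than seasonality.
The dominant spike at lag 4 indicates a seasonal period of 4.

4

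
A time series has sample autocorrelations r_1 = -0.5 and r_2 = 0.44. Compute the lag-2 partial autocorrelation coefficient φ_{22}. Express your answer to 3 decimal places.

0.253

φ_{22} = (r_2 − r_1²) / (1 − r_1²)
r_1² = (-0.5)² = 0.25
Numerator = 0.44 − 0.2500 = 0.1900; denominator = 1 − 0.2500 = 0.7500
φ_{22} = 0.1900 / 0.7500 = 0.253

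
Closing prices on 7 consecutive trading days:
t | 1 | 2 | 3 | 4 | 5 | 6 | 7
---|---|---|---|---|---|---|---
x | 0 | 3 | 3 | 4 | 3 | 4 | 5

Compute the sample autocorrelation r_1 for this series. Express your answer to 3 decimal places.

0.114

Mean x̄ = (0 + 3 + 3 + 4 + 3 + 4 + 5)/7 = 3.1429
Σ(x_t−x̄)(x_{t+1}−x̄) = (0.4490) + (0.0204) + (-0.1224) + (-0.1224) + (-0.1224) + (1.5918) = 1.6939
Denominator Σ(x_t−x̄)² = 14.8571
r_1 = 1.6939 / 14.8571 = 0.114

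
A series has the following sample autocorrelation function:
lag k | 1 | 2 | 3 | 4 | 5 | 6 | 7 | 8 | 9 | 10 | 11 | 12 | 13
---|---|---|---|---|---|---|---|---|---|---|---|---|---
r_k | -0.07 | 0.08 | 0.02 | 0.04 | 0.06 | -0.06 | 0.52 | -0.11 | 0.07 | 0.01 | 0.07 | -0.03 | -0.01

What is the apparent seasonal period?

7

The largest autocorrelation is r_7 = 0.52; the remaining lags stay at or below 0.08.
The dominant spike at lag 7 indicates a seasonal period of 7.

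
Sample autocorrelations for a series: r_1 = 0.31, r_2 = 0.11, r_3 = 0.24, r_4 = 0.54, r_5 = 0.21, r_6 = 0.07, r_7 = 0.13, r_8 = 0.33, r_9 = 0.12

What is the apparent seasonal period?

The largest autocorrelation is r_4 = 0.54, with a weaker echo at lag 8 (0.33); the remaining lags stay at or below 0.31. The elevated value at lag 1 (0.31), dropping to 0.11 at lag 2, reflects decaying short-term dependence rather than seasonality.
The dominant spike at lag 4 indicates a seasonal period of 4.

4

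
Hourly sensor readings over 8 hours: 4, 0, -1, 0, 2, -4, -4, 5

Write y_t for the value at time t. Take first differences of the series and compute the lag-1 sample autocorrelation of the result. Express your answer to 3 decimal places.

-0.046

First differences Δy: -4, -1, 1, 2, -6, 0, 9
Mean of differences = 0.1429
Numerator Σ(Δy_t−Δȳ)(Δy_{t+1}−Δȳ) = -6.4490
Denominator Σ(Δy_t−Δȳ)² = 138.8571
r_1(Δy) = -6.4490 / 138.8571 = -0.046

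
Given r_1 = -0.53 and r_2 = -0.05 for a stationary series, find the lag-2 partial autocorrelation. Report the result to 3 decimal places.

-0.460

φ_{22} = (r_2 − r_1²) / (1 − r_1²)
r_1² = (-0.53)² = 0.2809
Numerator = -0.05 − 0.2809 = -0.3309; denominator = 1 − 0.2809 = 0.7191
φ_{22} = -0.3309 / 0.7191 = -0.460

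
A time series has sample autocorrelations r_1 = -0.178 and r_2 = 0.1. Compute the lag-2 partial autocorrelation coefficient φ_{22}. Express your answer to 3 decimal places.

φ_{22} = (r_2 − r_1²) / (1 − r_1²)
r_1² = (-0.178)² = 0.031684
Numerator = 0.1 − 0.0317 = 0.0683; denominator = 1 − 0.0317 = 0.9683
φ_{22} = 0.0683 / 0.9683 = 0.071

0.071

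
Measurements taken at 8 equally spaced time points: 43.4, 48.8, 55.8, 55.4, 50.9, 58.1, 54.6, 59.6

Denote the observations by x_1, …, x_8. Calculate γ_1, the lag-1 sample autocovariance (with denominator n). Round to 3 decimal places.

4.541

Mean x̄ = (43.4 + 48.8 + 55.8 + 55.4 + 50.9 + 58.1 + 54.6 + 59.6)/8 = 53.3250
Deviations: -9.9250, -4.5250, 2.4750, 2.0750, -2.4250, 4.7750, 1.2750, 6.2750
Σ_{t=1}^{7}(x_t−x̄)(x_{t+1}−x̄) = 36.3244
γ_1 = 36.3244 / 8 = 4.541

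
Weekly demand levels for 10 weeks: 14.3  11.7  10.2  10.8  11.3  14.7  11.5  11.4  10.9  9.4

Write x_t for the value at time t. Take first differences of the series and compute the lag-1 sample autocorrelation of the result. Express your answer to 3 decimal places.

First differences Δx: -2.6, -1.5, 0.6, 0.5, 3.4, -3.2, -0.1, -0.5, -1.5
Mean of differences = -0.5444
Numerator Σ(Δx_t−Δx̄)(Δx_{t+1}−Δx̄) = -5.4920
Denominator Σ(Δx_t−Δx̄)² = 31.2622
r_1(Δx) = -5.4920 / 31.2622 = -0.176

-0.176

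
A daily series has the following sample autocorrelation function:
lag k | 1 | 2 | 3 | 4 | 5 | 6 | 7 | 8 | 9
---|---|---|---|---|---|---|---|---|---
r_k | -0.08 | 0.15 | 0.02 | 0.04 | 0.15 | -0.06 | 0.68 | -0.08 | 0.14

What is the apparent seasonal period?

The largest autocorrelation is r_7 = 0.68; the remaining lags stay at or below 0.15.
The dominant spike at lag 7 indicates a seasonal period of 7.

7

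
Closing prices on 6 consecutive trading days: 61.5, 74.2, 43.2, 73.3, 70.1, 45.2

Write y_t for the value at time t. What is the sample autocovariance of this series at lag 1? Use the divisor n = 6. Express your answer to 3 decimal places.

-80.569

Mean ȳ = (61.5 + 74.2 + 43.2 + 73.3 + 70.1 + 45.2)/6 = 61.2500
Σ_{t=1}^{5}(y_t−ȳ)(y_{t+1}−ȳ) = -483.4125
γ_1 = -483.4125 / 6 = -80.569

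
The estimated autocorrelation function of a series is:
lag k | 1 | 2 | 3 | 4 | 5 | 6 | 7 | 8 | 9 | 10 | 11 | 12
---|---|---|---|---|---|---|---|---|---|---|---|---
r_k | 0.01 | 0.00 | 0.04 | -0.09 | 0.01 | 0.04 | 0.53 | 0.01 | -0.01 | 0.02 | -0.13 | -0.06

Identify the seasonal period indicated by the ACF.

7

The largest autocorrelation is r_7 = 0.53; the remaining lags stay at or below 0.04.
The dominant spike at lag 7 indicates a seasonal period of 7.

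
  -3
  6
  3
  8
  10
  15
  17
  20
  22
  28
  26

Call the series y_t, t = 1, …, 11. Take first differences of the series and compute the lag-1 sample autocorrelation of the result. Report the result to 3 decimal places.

-0.618

First differences Δy: 9, -3, 5, 2, 5, 2, 3, 2, 6, -2
Mean of differences = 2.9000
Numerator Σ(Δy_t−Δȳ)(Δy_{t+1}−Δȳ) = -72.2100
Denominator Σ(Δy_t−Δȳ)² = 116.9000
r_1(Δy) = -72.2100 / 116.9000 = -0.618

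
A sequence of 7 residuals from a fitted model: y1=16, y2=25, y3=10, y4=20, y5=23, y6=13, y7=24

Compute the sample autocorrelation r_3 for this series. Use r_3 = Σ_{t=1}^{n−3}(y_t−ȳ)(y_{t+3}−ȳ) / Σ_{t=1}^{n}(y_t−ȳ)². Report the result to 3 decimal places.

Mean ȳ = (16 + 25 + 10 + 20 + 23 + 13 + 24)/7 = 18.7143
Deviations from mean: -2.7143, 6.2857, -8.7143, 1.2857, 4.2857, -5.7143, 5.2857
Numerator Σ_{t=1}^{4}(y_t−ȳ)(y_{t+3}−ȳ) = 80.0408
Denominator Σ(y_t−ȳ)² = 203.4286
r_3 = 80.0408 / 203.4286 = 0.393

0.393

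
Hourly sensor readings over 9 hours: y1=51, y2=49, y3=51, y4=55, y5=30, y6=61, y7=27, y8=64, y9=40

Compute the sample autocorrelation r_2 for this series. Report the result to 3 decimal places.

0.606

Mean ȳ = (51 + 49 + 51 + 55 + 30 + 61 + 27 + 64 + 40)/9 = 47.5556
Numerator Σ_{t=1}^{7}(y_t−ȳ)(y_{t+2}−ȳ) = 799.4938
Denominator Σ(y_t−ȳ)² = 1320.2222
r_2 = 799.4938 / 1320.2222 = 0.606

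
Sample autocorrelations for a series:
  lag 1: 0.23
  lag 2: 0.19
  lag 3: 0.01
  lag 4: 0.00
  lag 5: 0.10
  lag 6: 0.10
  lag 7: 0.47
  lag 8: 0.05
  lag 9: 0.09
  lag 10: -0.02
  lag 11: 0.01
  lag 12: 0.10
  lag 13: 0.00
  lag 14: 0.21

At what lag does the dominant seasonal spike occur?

The largest autocorrelation is r_7 = 0.47; the remaining lags stay at or below 0.23. The elevated value at lag 1 (0.23), dropping to 0.19 at lag 2, reflects decaying short-term dependence rather than seasonality.
The dominant spike at lag 7 indicates a seasonal period of 7.

7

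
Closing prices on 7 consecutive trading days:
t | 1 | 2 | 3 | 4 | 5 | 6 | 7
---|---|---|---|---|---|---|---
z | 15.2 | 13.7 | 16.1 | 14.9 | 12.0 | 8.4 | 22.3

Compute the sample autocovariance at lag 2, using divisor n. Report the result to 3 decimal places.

-3.587

Mean z̄ = (15.2 + 13.7 + 16.1 + 14.9 + 12.0 + 8.4 + 22.3)/7 = 14.6571
Deviations: 0.5429, -0.9571, 1.4429, 0.2429, -2.6571, -6.2571, 7.6429
Σ_{t=1}^{5}(z_t−z̄)(z_{t+2}−z̄) = -25.1108
γ_2 = -25.1108 / 7 = -3.587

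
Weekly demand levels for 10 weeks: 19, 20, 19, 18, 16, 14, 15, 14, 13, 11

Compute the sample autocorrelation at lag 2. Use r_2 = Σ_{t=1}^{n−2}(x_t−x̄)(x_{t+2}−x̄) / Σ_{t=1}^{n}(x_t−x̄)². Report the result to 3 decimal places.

0.371

Mean x̄ = (19 + 20 + 19 + 18 + 16 + 14 + 15 + 14 + 13 + 11)/10 = 15.9000
Numerator Σ_{t=1}^{8}(x_t−x̄)(x_{t+2}−x̄) = 29.9800
Denominator Σ(x_t−x̄)² = 80.9000
r_2 = 29.9800 / 80.9000 = 0.371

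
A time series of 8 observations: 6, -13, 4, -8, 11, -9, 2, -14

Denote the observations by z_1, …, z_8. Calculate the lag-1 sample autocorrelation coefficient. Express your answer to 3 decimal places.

-0.690

Mean z̄ = (6 − 13 + 4 − 8 + 11 − 9 + 2 − 14)/8 = -2.6250
Numerator Σ_{t=1}^{7}(z_t−z̄)(z_{t+1}−z̄) = -436.0156
Denominator Σ(z_t−z̄)² = 631.8750
r_1 = -436.0156 / 631.8750 = -0.690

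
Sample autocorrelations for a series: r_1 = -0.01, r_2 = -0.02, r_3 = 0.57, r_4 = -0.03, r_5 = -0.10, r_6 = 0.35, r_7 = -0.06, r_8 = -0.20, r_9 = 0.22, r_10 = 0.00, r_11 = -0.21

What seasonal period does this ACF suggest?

3

The largest autocorrelation is r_3 = 0.57, with weaker echoes at lags 6 (0.35) and 9 (0.22); the remaining lags stay at or below 0.00.
The dominant spike at lag 3 indicates a seasonal period of 3.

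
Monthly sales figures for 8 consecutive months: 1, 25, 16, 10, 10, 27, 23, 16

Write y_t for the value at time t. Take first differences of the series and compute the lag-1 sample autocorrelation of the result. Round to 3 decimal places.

-0.199

First differences Δy: 24, -9, -6, 0, 17, -4, -7
Mean of differences = 2.1429
Numerator Σ(Δy_t−Δȳ)(Δy_{t+1}−Δȳ) = -202.3061
Denominator Σ(Δy_t−Δȳ)² = 1014.8571
r_1(Δy) = -202.3061 / 1014.8571 = -0.199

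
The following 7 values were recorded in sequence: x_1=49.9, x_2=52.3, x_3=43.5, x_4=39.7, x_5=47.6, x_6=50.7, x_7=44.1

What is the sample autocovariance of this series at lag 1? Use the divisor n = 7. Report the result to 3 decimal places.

1.321

Mean x̄ = (49.9 + 52.3 + 43.5 + 39.7 + 47.6 + 50.7 + 44.1)/7 = 46.8286
Σ_{t=1}^{6}(x_t−x̄)(x_{t+1}−x̄) = 9.2449
γ_1 = 9.2449 / 7 = 1.321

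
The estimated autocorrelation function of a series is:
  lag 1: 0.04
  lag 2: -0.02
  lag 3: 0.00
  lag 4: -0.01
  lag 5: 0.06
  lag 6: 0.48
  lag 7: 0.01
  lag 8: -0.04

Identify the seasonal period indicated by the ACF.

6

The largest autocorrelation is r_6 = 0.48; the remaining lags stay at or below 0.06.
The dominant spike at lag 6 indicates a seasonal period of 6.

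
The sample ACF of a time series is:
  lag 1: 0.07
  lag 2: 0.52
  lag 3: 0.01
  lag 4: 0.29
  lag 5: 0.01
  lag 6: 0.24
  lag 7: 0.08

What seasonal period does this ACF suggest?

2

The largest autocorrelation is r_2 = 0.52, with weaker echoes at lags 4 (0.29) and 6 (0.24); the remaining lags stay at or below 0.08.
The dominant spike at lag 2 indicates a seasonal period of 2.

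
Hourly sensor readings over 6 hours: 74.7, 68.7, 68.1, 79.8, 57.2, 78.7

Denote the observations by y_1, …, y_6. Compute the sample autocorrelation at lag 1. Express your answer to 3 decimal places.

-0.714

Mean ȳ = (74.7 + 68.7 + 68.1 + 79.8 + 57.2 + 78.7)/6 = 71.2000
Numerator Σ_{t=1}^{5}(y_t−ȳ)(y_{t+1}−ȳ) = -253.0600
Denominator Σ(y_t−ȳ)² = 354.3200
r_1 = -253.0600 / 354.3200 = -0.714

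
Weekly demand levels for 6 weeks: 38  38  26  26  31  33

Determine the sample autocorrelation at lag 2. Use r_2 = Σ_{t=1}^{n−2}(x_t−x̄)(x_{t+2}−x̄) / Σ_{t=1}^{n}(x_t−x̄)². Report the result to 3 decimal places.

-0.493

Mean x̄ = (38 + 38 + 26 + 26 + 31 + 33)/6 = 32.0000
Σ(x_t−x̄)(x_{t+2}−x̄) = (-36.0000) + (-36.0000) + (6.0000) + (-6.0000) = -72.0000
Denominator Σ(x_t−x̄)² = 146.0000
r_2 = -72.0000 / 146.0000 = -0.493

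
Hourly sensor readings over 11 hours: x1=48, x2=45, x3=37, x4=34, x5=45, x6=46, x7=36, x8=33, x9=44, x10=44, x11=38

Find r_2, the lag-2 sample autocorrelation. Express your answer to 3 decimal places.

Mean x̄ = (48 + 45 + 37 + 34 + 45 + 46 + 36 + 33 + 44 + 44 + 38)/11 = 40.9091
Numerator Σ_{t=1}^{9}(x_t−x̄)(x_{t+2}−x̄) = -216.1074
Denominator Σ(x_t−x̄)² = 286.9091
r_2 = -216.1074 / 286.9091 = -0.753

-0.753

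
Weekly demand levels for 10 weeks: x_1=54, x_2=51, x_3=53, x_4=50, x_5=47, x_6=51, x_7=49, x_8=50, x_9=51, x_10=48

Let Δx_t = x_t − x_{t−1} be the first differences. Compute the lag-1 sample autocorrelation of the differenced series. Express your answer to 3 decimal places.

-0.473

First differences Δx: -3, 2, -3, -3, 4, -2, 1, 1, -3
Mean of differences = -0.6667
Numerator Σ(Δx_t−Δx̄)(Δx_{t+1}−Δx̄) = -27.4444
Denominator Σ(Δx_t−Δx̄)² = 58.0000
r_1(Δx) = -27.4444 / 58.0000 = -0.473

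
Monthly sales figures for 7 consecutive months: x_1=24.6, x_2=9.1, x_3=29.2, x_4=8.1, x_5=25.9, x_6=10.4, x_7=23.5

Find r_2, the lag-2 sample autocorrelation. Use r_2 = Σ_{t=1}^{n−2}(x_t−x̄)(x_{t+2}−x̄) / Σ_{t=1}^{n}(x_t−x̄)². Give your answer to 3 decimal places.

Mean x̄ = (24.6 + 9.1 + 29.2 + 8.1 + 25.9 + 10.4 + 23.5)/7 = 18.6857
Numerator Σ_{t=1}^{5}(x_t−x̄)(x_{t+2}−x̄) = 361.9510
Denominator Σ(x_t−x̄)² = 493.3486
r_2 = 361.9510 / 493.3486 = 0.734

0.734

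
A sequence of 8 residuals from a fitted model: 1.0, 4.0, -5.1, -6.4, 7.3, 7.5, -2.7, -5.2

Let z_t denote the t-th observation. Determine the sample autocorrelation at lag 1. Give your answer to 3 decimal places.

0.078

Mean z̄ = (1.0 + 4.0 − 5.1 − 6.4 + 7.3 + 7.5 − 2.7 − 5.2)/8 = 0.0500
Σ(z_t−z̄)(z_{t+1}−z̄) = (3.7525) + (-20.3425) + (33.2175) + (-46.7625) + (54.0125) + (-20.4875) + (14.4375) = 17.8275
Denominator Σ(z_t−z̄)² = 227.8200
r_1 = 17.8275 / 227.8200 = 0.078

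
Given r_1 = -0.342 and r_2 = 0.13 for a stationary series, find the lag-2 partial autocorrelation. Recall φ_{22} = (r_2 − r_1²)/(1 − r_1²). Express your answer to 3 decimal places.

0.015

φ_{22} = (r_2 − r_1²) / (1 − r_1²)
r_1² = (-0.342)² = 0.116964
Numerator = 0.13 − 0.1170 = 0.0130; denominator = 1 − 0.1170 = 0.8830
φ_{22} = 0.0130 / 0.8830 = 0.015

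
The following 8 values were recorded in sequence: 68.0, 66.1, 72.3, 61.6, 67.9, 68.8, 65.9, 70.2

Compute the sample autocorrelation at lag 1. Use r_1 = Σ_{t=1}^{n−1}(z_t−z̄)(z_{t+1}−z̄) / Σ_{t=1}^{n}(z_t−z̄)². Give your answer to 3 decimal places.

Mean z̄ = (68.0 + 66.1 + 72.3 + 61.6 + 67.9 + 68.8 + 65.9 + 70.2)/8 = 67.6000
Deviations from mean: 0.4000, -1.5000, 4.7000, -6.0000, 0.3000, 1.2000, -1.7000, 2.6000
Σ(z_t−z̄)(z_{t+1}−z̄) = (-0.6000) + (-7.0500) + (-28.2000) + (-1.8000) + (0.3600) + (-2.0400) + (-4.4200) = -43.7500
Denominator Σ(z_t−z̄)² = 71.6800
r_1 = -43.7500 / 71.6800 = -0.610

-0.610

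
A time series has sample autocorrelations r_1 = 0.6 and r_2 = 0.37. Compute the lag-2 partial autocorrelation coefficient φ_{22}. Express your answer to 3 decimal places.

0.016

φ_{22} = (r_2 − r_1²) / (1 − r_1²)
r_1² = (0.6)² = 0.36
Numerator = 0.37 − 0.3600 = 0.0100; denominator = 1 − 0.3600 = 0.6400
φ_{22} = 0.0100 / 0.6400 = 0.016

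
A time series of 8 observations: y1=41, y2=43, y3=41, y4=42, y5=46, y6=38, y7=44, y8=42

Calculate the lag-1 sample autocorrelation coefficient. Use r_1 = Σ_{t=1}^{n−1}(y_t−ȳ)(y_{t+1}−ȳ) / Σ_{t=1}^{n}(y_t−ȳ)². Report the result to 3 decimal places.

Mean ȳ = (41 + 43 + 41 + 42 + 46 + 38 + 44 + 42)/8 = 42.1250
Deviations from mean: -1.1250, 0.8750, -1.1250, -0.1250, 3.8750, -4.1250, 1.8750, -0.1250
Σ(y_t−ȳ)(y_{t+1}−ȳ) = (-0.9844) + (-0.9844) + (0.1406) + (-0.4844) + (-15.9844) + (-7.7344) + (-0.2344) = -26.2656
Denominator Σ(y_t−ȳ)² = 38.8750
r_1 = -26.2656 / 38.8750 = -0.676

-0.676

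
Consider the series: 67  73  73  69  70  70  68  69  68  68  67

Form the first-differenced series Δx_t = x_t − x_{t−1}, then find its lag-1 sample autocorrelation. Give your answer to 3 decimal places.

First differences Δx: 6, 0, -4, 1, 0, -2, 1, -1, 0, -1
Mean of differences = 0.0000
Numerator Σ(Δx_t−Δx̄)(Δx_{t+1}−Δx̄) = -7.0000
Denominator Σ(Δx_t−Δx̄)² = 60.0000
r_1(Δx) = -7.0000 / 60.0000 = -0.117

-0.117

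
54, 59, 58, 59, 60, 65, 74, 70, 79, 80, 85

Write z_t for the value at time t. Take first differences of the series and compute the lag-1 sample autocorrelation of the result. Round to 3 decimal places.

First differences Δz: 5, -1, 1, 1, 5, 9, -4, 9, 1, 5
Mean of differences = 3.1000
Numerator Σ(Δz_t−Δz̄)(Δz_{t+1}−Δz̄) = -87.7100
Denominator Σ(Δz_t−Δz̄)² = 160.9000
r_1(Δz) = -87.7100 / 160.9000 = -0.545

-0.545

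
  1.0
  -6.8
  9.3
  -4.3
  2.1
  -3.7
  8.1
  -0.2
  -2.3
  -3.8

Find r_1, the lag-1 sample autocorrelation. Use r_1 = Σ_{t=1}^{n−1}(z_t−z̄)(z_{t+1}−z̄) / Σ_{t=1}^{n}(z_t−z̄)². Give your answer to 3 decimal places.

-0.583

Mean z̄ = (1.0 − 6.8 + 9.3 − 4.3 + 2.1 − 3.7 + 8.1 − 0.2 − 2.3 − 3.8)/10 = -0.0600
Numerator Σ_{t=1}^{9}(z_t−z̄)(z_{t+1}−z̄) = -149.0916
Denominator Σ(z_t−z̄)² = 255.6640
r_1 = -149.0916 / 255.6640 = -0.583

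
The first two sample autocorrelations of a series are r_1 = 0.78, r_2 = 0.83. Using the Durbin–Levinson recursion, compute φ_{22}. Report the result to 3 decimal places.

0.566

φ_{22} = (r_2 − r_1²) / (1 − r_1²)
r_1² = (0.78)² = 0.6084
Numerator = 0.83 − 0.6084 = 0.2216; denominator = 1 − 0.6084 = 0.3916
φ_{22} = 0.2216 / 0.3916 = 0.566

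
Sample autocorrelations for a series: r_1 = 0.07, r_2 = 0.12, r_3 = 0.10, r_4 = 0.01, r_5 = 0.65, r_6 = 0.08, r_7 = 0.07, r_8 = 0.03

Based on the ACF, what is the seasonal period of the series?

5

The largest autocorrelation is r_5 = 0.65; the remaining lags stay at or below 0.12.
The dominant spike at lag 5 indicates a seasonal period of 5.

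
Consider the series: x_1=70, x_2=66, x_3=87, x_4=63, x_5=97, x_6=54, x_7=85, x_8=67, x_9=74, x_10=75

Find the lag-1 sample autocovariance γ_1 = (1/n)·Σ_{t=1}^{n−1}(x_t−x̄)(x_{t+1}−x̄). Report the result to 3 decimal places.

Mean x̄ = (70 + 66 + 87 + 63 + 97 + 54 + 85 + 67 + 74 + 75)/10 = 73.8000
Σ_{t=1}^{9}(x_t−x̄)(x_{t+1}−x̄) = -1224.8400
γ_1 = -1224.8400 / 10 = -122.484

-122.484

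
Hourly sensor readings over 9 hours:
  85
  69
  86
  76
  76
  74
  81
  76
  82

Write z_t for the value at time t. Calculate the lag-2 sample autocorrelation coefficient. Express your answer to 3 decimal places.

Mean z̄ = (85 + 69 + 86 + 76 + 76 + 74 + 81 + 76 + 82)/9 = 78.3333
Σ(z_t−z̄)(z_{t+2}−z̄) = (51.1111) + (21.7778) + (-17.8889) + (10.1111) + (-6.2222) + (10.1111) + (9.7778) = 78.7778
Denominator Σ(z_t−z̄)² = 246.0000
r_2 = 78.7778 / 246.0000 = 0.320

0.320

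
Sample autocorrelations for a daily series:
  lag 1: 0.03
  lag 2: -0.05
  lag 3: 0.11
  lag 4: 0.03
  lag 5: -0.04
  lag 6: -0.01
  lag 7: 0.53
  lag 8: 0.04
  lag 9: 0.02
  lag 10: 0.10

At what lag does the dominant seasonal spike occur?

The largest autocorrelation is r_7 = 0.53; the remaining lags stay at or below 0.11.
The dominant spike at lag 7 indicates a seasonal period of 7.

7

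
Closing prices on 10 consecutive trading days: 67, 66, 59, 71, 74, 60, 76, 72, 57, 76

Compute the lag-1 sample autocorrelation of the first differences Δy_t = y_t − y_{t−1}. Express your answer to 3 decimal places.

-0.471

First differences Δy: -1, -7, 12, 3, -14, 16, -4, -15, 19
Mean of differences = 1.0000
Numerator Σ(Δy_t−Δȳ)(Δy_{t+1}−Δȳ) = -588.0000
Denominator Σ(Δy_t−Δȳ)² = 1248.0000
r_1(Δy) = -588.0000 / 1248.0000 = -0.471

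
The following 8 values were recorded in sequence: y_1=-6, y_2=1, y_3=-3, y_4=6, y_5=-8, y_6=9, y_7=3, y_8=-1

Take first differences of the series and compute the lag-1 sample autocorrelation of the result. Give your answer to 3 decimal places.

First differences Δy: 7, -4, 9, -14, 17, -6, -4
Mean of differences = 0.7143
Numerator Σ(Δy_t−Δȳ)(Δy_{t+1}−Δȳ) = -507.9388
Denominator Σ(Δy_t−Δȳ)² = 679.4286
r_1(Δy) = -507.9388 / 679.4286 = -0.748

-0.748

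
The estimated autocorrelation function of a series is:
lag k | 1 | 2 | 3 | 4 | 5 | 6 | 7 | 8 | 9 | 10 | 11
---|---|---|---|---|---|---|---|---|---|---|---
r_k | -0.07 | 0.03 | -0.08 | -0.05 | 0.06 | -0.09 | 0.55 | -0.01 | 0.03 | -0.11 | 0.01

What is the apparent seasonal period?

The largest autocorrelation is r_7 = 0.55; the remaining lags stay at or below 0.06.
The dominant spike at lag 7 indicates a seasonal period of 7.

7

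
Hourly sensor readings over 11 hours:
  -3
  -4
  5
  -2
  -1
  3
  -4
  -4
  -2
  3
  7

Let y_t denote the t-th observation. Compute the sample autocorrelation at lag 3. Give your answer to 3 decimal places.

-0.067

Mean ȳ = (-3 − 4 + 5 − 2 − 1 + 3 − 4 − 4 − 2 + 3 + 7)/11 = -0.1818
Numerator Σ_{t=1}^{8}(y_t−ȳ)(y_{t+3}−ȳ) = -10.5537
Denominator Σ(y_t−ȳ)² = 157.6364
r_3 = -10.5537 / 157.6364 = -0.067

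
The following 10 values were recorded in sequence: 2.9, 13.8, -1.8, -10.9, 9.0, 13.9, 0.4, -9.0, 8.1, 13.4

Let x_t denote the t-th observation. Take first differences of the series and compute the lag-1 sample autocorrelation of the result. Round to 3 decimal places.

First differences Δx: 10.9, -15.6, -9.1, 19.9, 4.9, -13.5, -9.4, 17.1, 5.3
Mean of differences = 1.1667
Numerator Σ(Δx_t−Δx̄)(Δx_{t+1}−Δx̄) = -115.7311
Denominator Σ(Δx_t−Δx̄)² = 1443.8600
r_1(Δx) = -115.7311 / 1443.8600 = -0.080

-0.080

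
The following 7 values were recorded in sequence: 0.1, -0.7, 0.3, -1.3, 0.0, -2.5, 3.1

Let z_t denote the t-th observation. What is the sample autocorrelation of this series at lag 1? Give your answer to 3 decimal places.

Mean z̄ = (0.1 − 0.7 + 0.3 − 1.3 + 0.0 − 2.5 + 3.1)/7 = -0.1429
Σ(z_t−z̄)(z_{t+1}−z̄) = (-0.1353) + (-0.2467) + (-0.5124) + (-0.1653) + (-0.3367) + (-7.6439) = -9.0404
Denominator Σ(z_t−z̄)² = 17.9971
r_1 = -9.0404 / 17.9971 = -0.502

-0.502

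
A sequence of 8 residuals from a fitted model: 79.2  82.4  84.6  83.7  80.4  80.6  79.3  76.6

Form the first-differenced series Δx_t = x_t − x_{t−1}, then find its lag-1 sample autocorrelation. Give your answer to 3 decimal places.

0.268

First differences Δx: 3.2, 2.2, -0.9, -3.3, 0.2, -1.3, -2.7
Mean of differences = -0.3714
Numerator Σ(Δx_t−Δx̄)(Δx_{t+1}−Δx̄) = 9.3306
Denominator Σ(Δx_t−Δx̄)² = 34.8343
r_1(Δx) = 9.3306 / 34.8343 = 0.268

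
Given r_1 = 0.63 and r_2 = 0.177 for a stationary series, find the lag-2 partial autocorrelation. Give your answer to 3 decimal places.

-0.365

φ_{22} = (r_2 − r_1²) / (1 − r_1²)
r_1² = (0.63)² = 0.3969
Numerator = 0.177 − 0.3969 = -0.2199; denominator = 1 − 0.3969 = 0.6031
φ_{22} = -0.2199 / 0.6031 = -0.365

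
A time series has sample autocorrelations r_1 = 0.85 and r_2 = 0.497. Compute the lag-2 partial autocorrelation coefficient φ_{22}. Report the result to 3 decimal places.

φ_{22} = (r_2 − r_1²) / (1 − r_1²)
r_1² = (0.85)² = 0.7225
Numerator = 0.497 − 0.7225 = -0.2255; denominator = 1 − 0.7225 = 0.2775
φ_{22} = -0.2255 / 0.2775 = -0.813

-0.813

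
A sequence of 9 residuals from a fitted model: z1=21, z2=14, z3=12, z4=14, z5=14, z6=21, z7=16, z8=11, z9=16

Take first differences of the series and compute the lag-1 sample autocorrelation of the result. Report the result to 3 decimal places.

First differences Δz: -7, -2, 2, 0, 7, -5, -5, 5
Mean of differences = -0.6250
Numerator Σ(Δz_t−Δz̄)(Δz_{t+1}−Δz̄) = -27.2656
Denominator Σ(Δz_t−Δz̄)² = 177.8750
r_1(Δz) = -27.2656 / 177.8750 = -0.153

-0.153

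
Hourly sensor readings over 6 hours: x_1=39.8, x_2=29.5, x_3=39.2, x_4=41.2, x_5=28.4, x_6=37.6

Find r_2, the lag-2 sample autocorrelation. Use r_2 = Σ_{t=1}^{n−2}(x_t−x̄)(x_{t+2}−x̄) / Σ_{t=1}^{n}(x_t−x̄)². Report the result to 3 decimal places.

Mean x̄ = (39.8 + 29.5 + 39.2 + 41.2 + 28.4 + 37.6)/6 = 35.9500
Deviations from mean: 3.8500, -6.4500, 3.2500, 5.2500, -7.5500, 1.6500
Numerator Σ_{t=1}^{4}(x_t−x̄)(x_{t+2}−x̄) = -37.2250
Denominator Σ(x_t−x̄)² = 154.2750
r_2 = -37.2250 / 154.2750 = -0.241

-0.241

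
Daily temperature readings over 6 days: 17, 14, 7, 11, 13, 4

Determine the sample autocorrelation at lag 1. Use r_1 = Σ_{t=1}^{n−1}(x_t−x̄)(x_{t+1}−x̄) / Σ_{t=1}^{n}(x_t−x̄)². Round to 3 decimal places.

Mean x̄ = (17 + 14 + 7 + 11 + 13 + 4)/6 = 11.0000
Deviations from mean: 6.0000, 3.0000, -4.0000, 0.0000, 2.0000, -7.0000
Numerator Σ_{t=1}^{5}(x_t−x̄)(x_{t+1}−x̄) = -8.0000
Denominator Σ(x_t−x̄)² = 114.0000
r_1 = -8.0000 / 114.0000 = -0.070

-0.070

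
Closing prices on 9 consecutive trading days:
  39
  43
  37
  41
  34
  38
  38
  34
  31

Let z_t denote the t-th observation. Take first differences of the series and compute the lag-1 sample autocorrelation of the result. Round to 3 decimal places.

First differences Δz: 4, -6, 4, -7, 4, 0, -4, -3
Mean of differences = -1.0000
Numerator Σ(Δz_t−Δz̄)(Δz_{t+1}−Δz̄) = -102.0000
Denominator Σ(Δz_t−Δz̄)² = 150.0000
r_1(Δz) = -102.0000 / 150.0000 = -0.680

-0.680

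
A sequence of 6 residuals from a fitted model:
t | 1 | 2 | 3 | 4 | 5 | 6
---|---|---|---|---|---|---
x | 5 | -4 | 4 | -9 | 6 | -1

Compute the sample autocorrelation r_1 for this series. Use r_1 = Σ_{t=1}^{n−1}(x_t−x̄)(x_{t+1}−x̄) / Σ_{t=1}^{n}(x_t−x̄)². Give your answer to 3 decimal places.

Mean x̄ = (5 − 4 + 4 − 9 + 6 − 1)/6 = 0.1667
Deviations from mean: 4.8333, -4.1667, 3.8333, -9.1667, 5.8333, -1.1667
Numerator Σ_{t=1}^{5}(x_t−x̄)(x_{t+1}−x̄) = -131.5278
Denominator Σ(x_t−x̄)² = 174.8333
r_1 = -131.5278 / 174.8333 = -0.752

-0.752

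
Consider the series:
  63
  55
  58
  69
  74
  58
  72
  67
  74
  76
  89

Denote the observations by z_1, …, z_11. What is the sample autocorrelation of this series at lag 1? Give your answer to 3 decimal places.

Mean z̄ = (63 + 55 + 58 + 69 + 74 + 58 + 72 + 67 + 74 + 76 + 89)/11 = 68.6364
Numerator Σ_{t=1}^{10}(z_t−z̄)(z_{t+1}−z̄) = 302.3223
Denominator Σ(z_t−z̄)² = 984.5455
r_1 = 302.3223 / 984.5455 = 0.307

0.307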